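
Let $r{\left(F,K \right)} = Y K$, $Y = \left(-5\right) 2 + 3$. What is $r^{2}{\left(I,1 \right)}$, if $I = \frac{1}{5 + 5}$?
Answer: $49$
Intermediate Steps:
$Y = -7$ ($Y = -10 + 3 = -7$)
$I = \frac{1}{10} \approx 0.1$
$r{\left(F,K \right)} = - 7 K$
$r^{2}{\left(I,1 \right)} = \left(\left(-7\right) 1\right)^{2} = \left(-7\right)^{2} = 49$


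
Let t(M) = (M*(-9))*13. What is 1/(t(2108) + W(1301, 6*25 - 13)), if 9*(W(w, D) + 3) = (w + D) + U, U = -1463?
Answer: -9/2219776 ≈ -4.0545e-6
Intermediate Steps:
W(w, D) = -1490/9 + D/9 + w/9 (W(w, D) = -3 + ((w + D) - 1463)/9 = -3 + ((D + w) - 1463)/9 = -3 + (-1463 + D + w)/9 = -3 + (-1463/9 + D/9 + w/9) = -1490/9 + D/9 + w/9)
t(M) = -117*M (t(M) = -9*M*13 = -117*M)
1/(t(2108) + W(1301, 6*25 - 13)) = 1/(-117*2108 + (-1490/9 + (6*25 - 13)/9 + (1/9)*1301)) = 1/(-246636 + (-1490/9 + (150 - 13)/9 + 1301/9)) = 1/(-246636 + (-1490/9 + (1/9)*137 + 1301/9)) = 1/(-246636 + (-1490/9 + 137/9 + 1301/9)) = 1/(-246636 - 52/9) = 1/(-2219776/9) = -9/2219776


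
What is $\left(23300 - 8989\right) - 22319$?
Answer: $-8008$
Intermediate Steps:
$\left(23300 - 8989\right) - 22319 = 14311 - 22319 = -8008$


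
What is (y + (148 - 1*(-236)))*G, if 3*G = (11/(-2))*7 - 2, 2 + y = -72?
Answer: -4185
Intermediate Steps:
y = -74 (y = -2 - 72 = -74)
G = -27/2 (G = ((11/(-2))*7 - 2)/3 = ((11*(-½))*7 - 2)/3 = (-11/2*7 - 2)/3 = (-77/2 - 2)/3 = (⅓)*(-81/2) = -27/2 ≈ -13.500)
(y + (148 - 1*(-236)))*G = (-74 + (148 - 1*(-236)))*(-27/2) = (-74 + (148 + 236))*(-27/2) = (-74 + 384)*(-27/2) = 310*(-27/2) = -4185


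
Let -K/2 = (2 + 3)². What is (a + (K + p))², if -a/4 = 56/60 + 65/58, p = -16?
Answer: 1042256656/189225 ≈ 5508.0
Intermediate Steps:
K = -50 (K = -2*(2 + 3)² = -2*5² = -2*25 = -50)
a = -3574/435 (a = -4*(56/60 + 65/58) = -4*(56*(1/60) + 65*(1/58)) = -4*(14/15 + 65/58) = -4*1787/870 = -3574/435 ≈ -8.2161)
(a + (K + p))² = (-3574/435 + (-50 - 16))² = (-3574/435 - 66)² = (-32284/435)² = 1042256656/189225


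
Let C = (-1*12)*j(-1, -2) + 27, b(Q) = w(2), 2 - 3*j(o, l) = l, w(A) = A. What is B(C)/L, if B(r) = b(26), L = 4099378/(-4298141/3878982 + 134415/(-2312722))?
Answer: -2615449653833/4596943596319599939 ≈ -5.6895e-7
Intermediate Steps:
j(o, l) = ⅔ - l/3
b(Q) = 2
C = 11 (C = (-1*12)*(⅔ - ⅓*(-2)) + 27 = -12*(⅔ + ⅔) + 27 = -12*4/3 + 27 = -16 + 27 = 11)
L = -9193887192639199878/2615449653833 (L = 4099378/(-4298141*1/3878982 + 134415*(-1/2312722)) = 4099378/(-4298141/3878982 - 134415/2312722) = 4099378/(-2615449653833/2242751752251) = 4099378*(-2242751752251/2615449653833) = -9193887192639199878/2615449653833 ≈ -3.5152e+6)
B(r) = 2
B(C)/L = 2/(-9193887192639199878/2615449653833) = 2*(-2615449653833/9193887192639199878) = -2615449653833/4596943596319599939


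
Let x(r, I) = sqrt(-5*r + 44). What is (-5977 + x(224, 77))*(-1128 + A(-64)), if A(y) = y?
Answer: 7124584 - 2384*I*sqrt(269) ≈ 7.1246e+6 - 39101.0*I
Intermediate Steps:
x(r, I) = sqrt(44 - 5*r)
(-5977 + x(224, 77))*(-1128 + A(-64)) = (-5977 + sqrt(44 - 5*224))*(-1128 - 64) = (-5977 + sqrt(44 - 1120))*(-1192) = (-5977 + sqrt(-1076))*(-1192) = (-5977 + 2*I*sqrt(269))*(-1192) = 7124584 - 2384*I*sqrt(269)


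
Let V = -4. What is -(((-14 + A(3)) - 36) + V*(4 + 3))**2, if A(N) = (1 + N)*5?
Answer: -3364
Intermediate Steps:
A(N) = 5 + 5*N
-(((-14 + A(3)) - 36) + V*(4 + 3))**2 = -(((-14 + (5 + 5*3)) - 36) - 4*(4 + 3))**2 = -(((-14 + (5 + 15)) - 36) - 4*7)**2 = -(((-14 + 20) - 36) - 28)**2 = -((6 - 36) - 28)**2 = -(-30 - 28)**2 = -1*(-58)**2 = -1*3364 = -3364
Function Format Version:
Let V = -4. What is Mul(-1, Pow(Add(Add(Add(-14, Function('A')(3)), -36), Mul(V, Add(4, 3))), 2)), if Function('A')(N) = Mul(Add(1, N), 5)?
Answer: -3364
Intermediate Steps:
Function('A')(N) = Add(5, Mul(5, N))
Mul(-1, Pow(Add(Add(Add(-14, Function('A')(3)), -36), Mul(V, Add(4, 3))), 2)) = Mul(-1, Pow(Add(Add(Add(-14, Add(5, Mul(5, 3))), -36), Mul(-4, Add(4, 3))), 2)) = Mul(-1, Pow(Add(Add(Add(-14, Add(5, 15)), -36), Mul(-4, 7)), 2)) = Mul(-1, Pow(Add(Add(Add(-14, 20), -36), -28), 2)) = Mul(-1, Pow(Add(Add(6, -36), -28), 2)) = Mul(-1, Pow(Add(-30, -28), 2)) = Mul(-1, Pow(-58, 2)) = Mul(-1, 3364) = -3364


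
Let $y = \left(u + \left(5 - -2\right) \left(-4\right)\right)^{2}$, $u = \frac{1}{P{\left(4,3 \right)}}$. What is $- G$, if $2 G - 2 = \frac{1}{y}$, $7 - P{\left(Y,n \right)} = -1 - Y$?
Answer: $- \frac{112297}{112225} \approx -1.0006$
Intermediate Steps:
$P{\left(Y,n \right)} = 8 + Y$ ($P{\left(Y,n \right)} = 7 - \left(-1 - Y\right) = 7 + \left(1 + Y\right) = 8 + Y$)
$u = \frac{1}{12}$ ($u = \frac{1}{8 + 4} = \frac{1}{12} \approx 0.083333$)
$y = \frac{112225}{144}$ ($y = \left(\frac{1}{12} + \left(5 - -2\right) \left(-4\right)\right)^{2} = \left(\frac{1}{12} + \left(5 + 2\right) \left(-4\right)\right)^{2} = \left(\frac{1}{12} + 7 \left(-4\right)\right)^{2} = \left(\frac{1}{12} - 28\right)^{2} = \left(- \frac{335}{12}\right)^{2} = \frac{112225}{144} \approx 779.34$)
$G = \frac{112297}{112225}$ ($G = 1 + \frac{1}{2 \cdot \frac{112225}{144}} = 1 + \frac{1}{2} \cdot \frac{144}{112225} = 1 + \frac{72}{112225} = \frac{112297}{112225} \approx 1.0006$)
$- G = \left(-1\right) \frac{112297}{112225} = - \frac{112297}{112225}$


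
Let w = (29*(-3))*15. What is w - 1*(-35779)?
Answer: 34474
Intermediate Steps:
w = -1305 (w = -87*15 = -1305)
w - 1*(-35779) = -1305 - 1*(-35779) = -1305 + 35779 = 34474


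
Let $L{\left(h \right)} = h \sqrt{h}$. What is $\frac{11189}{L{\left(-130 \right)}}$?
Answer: $\frac{11189 i \sqrt{130}}{16900} \approx 7.5488 i$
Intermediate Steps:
$L{\left(h \right)} = h^{\frac{3}{2}}$
$\frac{11189}{L{\left(-130 \right)}} = \frac{11189}{\left(-130\right)^{\frac{3}{2}}} = \frac{11189}{\left(-130\right) i \sqrt{130}} = 11189 \frac{i \sqrt{130}}{16900} = \frac{11189 i \sqrt{130}}{16900}$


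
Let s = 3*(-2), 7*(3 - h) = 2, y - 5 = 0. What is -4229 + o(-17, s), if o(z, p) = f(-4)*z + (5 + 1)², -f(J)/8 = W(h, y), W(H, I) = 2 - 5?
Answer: -4601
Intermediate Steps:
y = 5 (y = 5 + 0 = 5)
h = 19/7 (h = 3 - ⅐*2 = 3 - 2/7 = 19/7 ≈ 2.7143)
W(H, I) = -3
s = -6
f(J) = 24 (f(J) = -8*(-3) = 24)
o(z, p) = 36 + 24*z (o(z, p) = 24*z + (5 + 1)² = 24*z + 6² = 24*z + 36 = 36 + 24*z)
-4229 + o(-17, s) = -4229 + (36 + 24*(-17)) = -4229 + (36 - 408) = -4229 - 372 = -4601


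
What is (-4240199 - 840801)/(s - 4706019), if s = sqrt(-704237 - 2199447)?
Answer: 4782256507800/4429323546409 + 2032400*I*sqrt(725921)/4429323546409 ≈ 1.0797 + 0.00039095*I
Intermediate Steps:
s = 2*I*sqrt(725921) (s = sqrt(-2903684) = 2*I*sqrt(725921) ≈ 1704.0*I)
(-4240199 - 840801)/(s - 4706019) = (-4240199 - 840801)/(2*I*sqrt(725921) - 4706019) = -5081000/(-4706019 + 2*I*sqrt(725921))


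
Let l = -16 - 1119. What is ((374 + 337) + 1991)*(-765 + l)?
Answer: -5133800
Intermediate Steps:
l = -1135
((374 + 337) + 1991)*(-765 + l) = ((374 + 337) + 1991)*(-765 - 1135) = (711 + 1991)*(-1900) = 2702*(-1900) = -5133800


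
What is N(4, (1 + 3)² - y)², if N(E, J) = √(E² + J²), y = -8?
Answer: 592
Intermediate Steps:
N(4, (1 + 3)² - y)² = (√(4² + ((1 + 3)² - 1*(-8))²))² = (√(16 + (4² + 8)²))² = (√(16 + (16 + 8)²))² = (√(16 + 24²))² = (√(16 + 576))² = (√592)² = (4*√37)² = 592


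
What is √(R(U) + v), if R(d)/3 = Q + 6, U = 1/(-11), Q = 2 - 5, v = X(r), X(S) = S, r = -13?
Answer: 2*I ≈ 2.0*I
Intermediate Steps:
v = -13
Q = -3
U = -1/11 ≈ -0.090909
R(d) = 9 (R(d) = 3*(-3 + 6) = 3*3 = 9)
√(R(U) + v) = √(9 - 13) = √(-4) = 2*I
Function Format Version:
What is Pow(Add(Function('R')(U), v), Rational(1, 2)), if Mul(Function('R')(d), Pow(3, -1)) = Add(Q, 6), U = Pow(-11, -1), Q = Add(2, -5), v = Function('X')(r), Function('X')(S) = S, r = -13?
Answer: Mul(2, I) ≈ Mul(2.0000, I)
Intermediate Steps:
v = -13
Q = -3
U = Rational(-1, 11) ≈ -0.090909
Function('R')(d) = 9 (Function('R')(d) = Mul(3, Add(-3, 6)) = Mul(3, 3) = 9)
Pow(Add(Function('R')(U), v), Rational(1, 2)) = Pow(Add(9, -13), Rational(1, 2)) = Pow(-4, Rational(1, 2)) = Mul(2, I)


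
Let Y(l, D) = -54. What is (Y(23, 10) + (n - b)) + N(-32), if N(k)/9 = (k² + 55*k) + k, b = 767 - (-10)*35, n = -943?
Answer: -9026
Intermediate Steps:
b = 1117 (b = 767 - 1*(-350) = 767 + 350 = 1117)
N(k) = 9*k² + 504*k (N(k) = 9*((k² + 55*k) + k) = 9*(k² + 56*k) = 9*k² + 504*k)
(Y(23, 10) + (n - b)) + N(-32) = (-54 + (-943 - 1*1117)) + 9*(-32)*(56 - 32) = (-54 + (-943 - 1117)) + 9*(-32)*24 = (-54 - 2060) - 6912 = -2114 - 6912 = -9026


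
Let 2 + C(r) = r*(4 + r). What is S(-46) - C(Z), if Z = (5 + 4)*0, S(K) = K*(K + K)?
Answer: 4234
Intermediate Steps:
S(K) = 2*K**2 (S(K) = K*(2*K) = 2*K**2)
Z = 0 (Z = 9*0 = 0)
C(r) = -2 + r*(4 + r)
S(-46) - C(Z) = 2*(-46)**2 - (-2 + 0**2 + 4*0) = 2*2116 - (-2 + 0 + 0) = 4232 - 1*(-2) = 4232 + 2 = 4234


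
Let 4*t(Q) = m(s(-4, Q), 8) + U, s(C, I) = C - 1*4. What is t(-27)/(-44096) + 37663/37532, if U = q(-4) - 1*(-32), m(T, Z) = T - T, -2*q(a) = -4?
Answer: 830234313/827505536 ≈ 1.0033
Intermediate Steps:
q(a) = 2 (q(a) = -1/2*(-4) = 2)
s(C, I) = -4 + C (s(C, I) = C - 4 = -4 + C)
m(T, Z) = 0
U = 34 (U = 2 - 1*(-32) = 2 + 32 = 34)
t(Q) = 17/2 (t(Q) = (0 + 34)/4 = (1/4)*34 = 17/2)
t(-27)/(-44096) + 37663/37532 = (17/2)/(-44096) + 37663/37532 = (17/2)*(-1/44096) + 37663*(1/37532) = -17/88192 + 37663/37532 = 830234313/827505536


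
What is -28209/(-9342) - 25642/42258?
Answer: 52917131/21931902 ≈ 2.4128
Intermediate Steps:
-28209/(-9342) - 25642/42258 = -28209*(-1/9342) - 25642*1/42258 = 9403/3114 - 12821/21129 = 52917131/21931902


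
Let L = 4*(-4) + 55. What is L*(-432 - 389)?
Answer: -32019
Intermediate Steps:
L = 39 (L = -16 + 55 = 39)
L*(-432 - 389) = 39*(-432 - 389) = 39*(-821) = -32019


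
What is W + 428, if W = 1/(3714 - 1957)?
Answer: 751997/1757 ≈ 428.00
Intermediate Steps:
W = 1/1757 ≈ 0.00056915
W + 428 = 1/1757 + 428 = 751997/1757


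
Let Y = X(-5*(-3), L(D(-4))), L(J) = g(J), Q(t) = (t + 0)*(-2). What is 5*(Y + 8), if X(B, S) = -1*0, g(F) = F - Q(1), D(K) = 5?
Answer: 40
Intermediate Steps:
Q(t) = -2*t (Q(t) = t*(-2) = -2*t)
g(F) = 2 + F (g(F) = F - (-2) = F - 1*(-2) = F + 2 = 2 + F)
L(J) = 2 + J
X(B, S) = 0
Y = 0
5*(Y + 8) = 5*(0 + 8) = 5*8 = 40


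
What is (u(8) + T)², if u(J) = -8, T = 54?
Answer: 2116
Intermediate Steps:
(u(8) + T)² = (-8 + 54)² = 46² = 2116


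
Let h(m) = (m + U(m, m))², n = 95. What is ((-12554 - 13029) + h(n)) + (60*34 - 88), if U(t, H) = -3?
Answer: -15167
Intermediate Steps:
h(m) = (-3 + m)² (h(m) = (m - 3)² = (-3 + m)²)
((-12554 - 13029) + h(n)) + (60*34 - 88) = ((-12554 - 13029) + (-3 + 95)²) + (60*34 - 88) = (-25583 + 92²) + (2040 - 88) = (-25583 + 8464) + 1952 = -17119 + 1952 = -15167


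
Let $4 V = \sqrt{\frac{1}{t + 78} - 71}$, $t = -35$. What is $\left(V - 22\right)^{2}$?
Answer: $\frac{\left(1892 - i \sqrt{32809}\right)^{2}}{7396} \approx 479.56 - 92.672 i$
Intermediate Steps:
$V = \frac{i \sqrt{32809}}{86}$ ($V = \frac{\sqrt{\frac{1}{-35 + 78} - 71}}{4} = \frac{\sqrt{\frac{1}{43} - 71}}{4} = \frac{\sqrt{- \frac{3052}{43}}}{4} = \frac{\frac{2}{43} i \sqrt{32809}}{4} = \frac{i \sqrt{32809}}{86} \approx 2.1062 i$)
$\left(V - 22\right)^{2} = \left(\frac{i \sqrt{32809}}{86} - 22\right)^{2} = \left(-22 + \frac{i \sqrt{32809}}{86}\right)^{2}$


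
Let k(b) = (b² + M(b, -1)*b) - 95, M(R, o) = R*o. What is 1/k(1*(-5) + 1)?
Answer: -1/95 ≈ -0.010526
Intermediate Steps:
k(b) = -95 (k(b) = (b² + (b*(-1))*b) - 95 = (b² + (-b)*b) - 95 = (b² - b²) - 95 = 0 - 95 = -95)
1/k(1*(-5) + 1) = 1/(-95) = -1/95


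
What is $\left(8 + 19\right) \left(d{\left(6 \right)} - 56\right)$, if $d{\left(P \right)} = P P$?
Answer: $-540$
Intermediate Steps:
$d{\left(P \right)} = P^{2}$
$\left(8 + 19\right) \left(d{\left(6 \right)} - 56\right) = \left(8 + 19\right) \left(6^{2} - 56\right) = 27 \left(36 - 56\right) = 27 \left(-20\right) = -540$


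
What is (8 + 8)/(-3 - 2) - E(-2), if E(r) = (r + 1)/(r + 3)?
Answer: -11/5 ≈ -2.2000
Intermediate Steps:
E(r) = (1 + r)/(3 + r)
(8 + 8)/(-3 - 2) - E(-2) = (8 + 8)/(-3 - 2) - (1 - 2)/(3 - 2) = 16/(-5) - (-1)/1 = 16*(-⅕) - (-1) = -16/5 - 1*(-1) = -16/5 + 1 = -11/5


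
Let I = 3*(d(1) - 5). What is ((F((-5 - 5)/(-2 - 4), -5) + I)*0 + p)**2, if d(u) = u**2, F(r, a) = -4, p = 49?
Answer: 2401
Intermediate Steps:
I = -12 (I = 3*(1**2 - 5) = 3*(1 - 5) = 3*(-4) = -12)
((F((-5 - 5)/(-2 - 4), -5) + I)*0 + p)**2 = ((-4 - 12)*0 + 49)**2 = (-16*0 + 49)**2 = (0 + 49)**2 = 49**2 = 2401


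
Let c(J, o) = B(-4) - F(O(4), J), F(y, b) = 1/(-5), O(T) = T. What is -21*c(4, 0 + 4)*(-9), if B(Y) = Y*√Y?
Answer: 189/5 - 1512*I ≈ 37.8 - 1512.0*I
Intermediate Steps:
F(y, b) = -⅕
B(Y) = Y^(3/2)
c(J, o) = ⅕ - 8*I (c(J, o) = (-4)^(3/2) - 1*(-⅕) = -8*I + ⅕ = ⅕ - 8*I)
-21*c(4, 0 + 4)*(-9) = -21*(⅕ - 8*I)*(-9) = (-21/5 + 168*I)*(-9) = 189/5 - 1512*I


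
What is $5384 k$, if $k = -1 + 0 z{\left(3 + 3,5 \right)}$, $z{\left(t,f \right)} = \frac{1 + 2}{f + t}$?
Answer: $-5384$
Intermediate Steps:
$z{\left(t,f \right)} = \frac{3}{f + t}$
$k = -1$ ($k = -1 + 0 \frac{3}{5 + \left(3 + 3\right)} = -1 + 0 \frac{3}{5 + 6} = -1 + 0 \cdot \frac{3}{11} = -1 + 0 = -1$)
$5384 k = 5384 \left(-1\right) = -5384$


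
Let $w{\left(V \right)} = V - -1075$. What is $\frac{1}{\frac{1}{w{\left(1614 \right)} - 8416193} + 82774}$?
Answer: $\frac{8413504}{696419380095} \approx 1.2081 \cdot 10^{-5}$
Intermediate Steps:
$w{\left(V \right)} = 1075 + V$ ($w{\left(V \right)} = V + 1075 = 1075 + V$)
$\frac{1}{\frac{1}{w{\left(1614 \right)} - 8416193} + 82774} = \frac{1}{\frac{1}{\left(1075 + 1614\right) - 8416193} + 82774} = \frac{1}{\frac{1}{2689 - 8416193} + 82774} = \frac{1}{\frac{1}{-8413504} + 82774} = \frac{1}{- \frac{1}{8413504} + 82774} = \frac{1}{\frac{696419380095}{8413504}} = \frac{8413504}{696419380095}$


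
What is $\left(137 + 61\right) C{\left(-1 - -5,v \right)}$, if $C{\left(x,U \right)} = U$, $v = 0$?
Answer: $0$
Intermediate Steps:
$\left(137 + 61\right) C{\left(-1 - -5,v \right)} = \left(137 + 61\right) 0 = 198 \cdot 0 = 0$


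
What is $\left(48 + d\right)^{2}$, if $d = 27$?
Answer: $5625$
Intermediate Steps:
$\left(48 + d\right)^{2} = \left(48 + 27\right)^{2} = 75^{2} = 5625$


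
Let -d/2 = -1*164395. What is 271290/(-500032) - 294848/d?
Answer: -59157718559/41101380320 ≈ -1.4393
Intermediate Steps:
d = 328790 (d = -(-2)*164395 = -2*(-164395) = 328790)
271290/(-500032) - 294848/d = 271290/(-500032) - 294848/328790 = 271290*(-1/500032) - 294848*1/328790 = -135645/250016 - 147424/164395 = -59157718559/41101380320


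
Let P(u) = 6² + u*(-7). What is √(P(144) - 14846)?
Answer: I*√15818 ≈ 125.77*I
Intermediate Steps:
P(u) = 36 - 7*u
√(P(144) - 14846) = √((36 - 7*144) - 14846) = √((36 - 1008) - 14846) = √(-972 - 14846) = √(-15818) = I*√15818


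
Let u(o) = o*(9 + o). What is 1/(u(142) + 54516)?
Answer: 1/75958 ≈ 1.3165e-5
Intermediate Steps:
1/(u(142) + 54516) = 1/(142*(9 + 142) + 54516) = 1/(142*151 + 54516) = 1/(21442 + 54516) = 1/75958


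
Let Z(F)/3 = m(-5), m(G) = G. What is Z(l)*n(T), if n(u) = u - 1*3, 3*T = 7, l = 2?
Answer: 10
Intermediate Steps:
T = 7/3 (T = (1/3)*7 = 7/3 ≈ 2.3333)
Z(F) = -15 (Z(F) = 3*(-5) = -15)
n(u) = -3 + u (n(u) = u - 3 = -3 + u)
Z(l)*n(T) = -15*(-3 + 7/3) = -15*(-2/3) = 10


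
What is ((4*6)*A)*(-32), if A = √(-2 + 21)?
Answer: -768*√19 ≈ -3347.6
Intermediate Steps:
A = √19 ≈ 4.3589
((4*6)*A)*(-32) = ((4*6)*√19)*(-32) = (24*√19)*(-32) = -768*√19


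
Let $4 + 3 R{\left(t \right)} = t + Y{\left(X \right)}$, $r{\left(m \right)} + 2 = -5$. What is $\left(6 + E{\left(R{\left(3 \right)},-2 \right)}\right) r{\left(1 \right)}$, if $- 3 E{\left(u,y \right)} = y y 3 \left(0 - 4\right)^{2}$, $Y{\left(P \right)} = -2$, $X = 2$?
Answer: $406$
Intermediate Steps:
$r{\left(m \right)} = -7$ ($r{\left(m \right)} = -2 - 5 = -7$)
$R{\left(t \right)} = -2 + \frac{t}{3}$ ($R{\left(t \right)} = - \frac{4}{3} + \frac{t - 2}{3} = - \frac{4}{3} + \frac{-2 + t}{3} = - \frac{4}{3} + \left(- \frac{2}{3} + \frac{t}{3}\right) = -2 + \frac{t}{3}$)
$E{\left(u,y \right)} = - 16 y^{2}$ ($E{\left(u,y \right)} = - \frac{y y 3 \left(0 - 4\right)^{2}}{3} = - \frac{y^{2} \cdot 3 \left(-4\right)^{2}}{3} = - \frac{3 y^{2} \cdot 16}{3} = - \frac{48 y^{2}}{3} = - 16 y^{2}$)
$\left(6 + E{\left(R{\left(3 \right)},-2 \right)}\right) r{\left(1 \right)} = \left(6 - 16 \left(-2\right)^{2}\right) \left(-7\right) = \left(6 - 64\right) \left(-7\right) = \left(-58\right) \left(-7\right) = 406$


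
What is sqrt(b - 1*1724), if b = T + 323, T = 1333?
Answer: 2*I*sqrt(17) ≈ 8.2462*I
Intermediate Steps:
b = 1656 (b = 1333 + 323 = 1656)
sqrt(b - 1*1724) = sqrt(1656 - 1*1724) = sqrt(1656 - 1724) = sqrt(-68) = 2*I*sqrt(17)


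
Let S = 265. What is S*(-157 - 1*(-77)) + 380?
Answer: -20820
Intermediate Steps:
S*(-157 - 1*(-77)) + 380 = 265*(-157 - 1*(-77)) + 380 = 265*(-157 + 77) + 380 = 265*(-80) + 380 = -21200 + 380 = -20820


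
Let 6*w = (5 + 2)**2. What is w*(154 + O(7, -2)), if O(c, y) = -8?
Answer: 3577/3 ≈ 1192.3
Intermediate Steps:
w = 49/6 (w = (5 + 2)**2/6 = (1/6)*7**2 = (1/6)*49 = 49/6 ≈ 8.1667)
w*(154 + O(7, -2)) = 49*(154 - 8)/6 = (49/6)*146 = 3577/3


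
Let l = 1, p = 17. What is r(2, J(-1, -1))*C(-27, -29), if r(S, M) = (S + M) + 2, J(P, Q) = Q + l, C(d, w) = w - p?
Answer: -184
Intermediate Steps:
C(d, w) = -17 + w (C(d, w) = w - 1*17 = w - 17 = -17 + w)
J(P, Q) = 1 + Q (J(P, Q) = Q + 1 = 1 + Q)
r(S, M) = 2 + M + S (r(S, M) = (M + S) + 2 = 2 + M + S)
r(2, J(-1, -1))*C(-27, -29) = (2 + (1 - 1) + 2)*(-17 - 29) = (2 + 0 + 2)*(-46) = 4*(-46) = -184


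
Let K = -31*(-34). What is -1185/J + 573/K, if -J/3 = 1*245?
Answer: 111343/51646 ≈ 2.1559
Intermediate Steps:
K = 1054
J = -735 (J = -3*245 = -735)
-1185/J + 573/K = -1185/(-735) + 573/1054 = -1185*(-1/735) + 573*(1/1054) = 79/49 + 573/1054 = 111343/51646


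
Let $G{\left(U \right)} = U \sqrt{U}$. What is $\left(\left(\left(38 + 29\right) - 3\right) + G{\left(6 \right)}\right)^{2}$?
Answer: $4312 + 768 \sqrt{6} \approx 6193.2$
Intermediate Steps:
$G{\left(U \right)} = U^{\frac{3}{2}}$
$\left(\left(\left(38 + 29\right) - 3\right) + G{\left(6 \right)}\right)^{2} = \left(\left(\left(38 + 29\right) - 3\right) + 6^{\frac{3}{2}}\right)^{2} = \left(\left(67 - 3\right) + 6 \sqrt{6}\right)^{2} = \left(64 + 6 \sqrt{6}\right)^{2}$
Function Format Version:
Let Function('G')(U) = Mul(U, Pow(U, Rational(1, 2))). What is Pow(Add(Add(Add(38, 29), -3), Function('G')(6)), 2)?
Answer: Add(4312, Mul(768, Pow(6, Rational(1, 2)))) ≈ 6193.2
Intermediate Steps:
Function('G')(U) = Pow(U, Rational(3, 2))
Pow(Add(Add(Add(38, 29), -3), Function('G')(6)), 2) = Pow(Add(Add(Add(38, 29), -3), Pow(6, Rational(3, 2))), 2) = Pow(Add(Add(67, -3), Mul(6, Pow(6, Rational(1, 2)))), 2) = Pow(Add(64, Mul(6, Pow(6, Rational(1, 2)))), 2)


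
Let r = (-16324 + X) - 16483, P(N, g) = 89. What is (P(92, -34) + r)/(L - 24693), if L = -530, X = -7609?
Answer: 40327/25223 ≈ 1.5988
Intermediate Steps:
r = -40416 (r = (-16324 - 7609) - 16483 = -23933 - 16483 = -40416)
(P(92, -34) + r)/(L - 24693) = (89 - 40416)/(-530 - 24693) = -40327/(-25223) = -40327*(-1/25223) = 40327/25223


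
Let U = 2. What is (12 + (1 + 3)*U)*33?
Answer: 660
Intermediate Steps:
(12 + (1 + 3)*U)*33 = (12 + (1 + 3)*2)*33 = (12 + 4*2)*33 = (12 + 8)*33 = 20*33 = 660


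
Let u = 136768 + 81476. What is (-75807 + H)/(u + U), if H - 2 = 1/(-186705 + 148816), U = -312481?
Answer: 2872175646/3570545693 ≈ 0.80441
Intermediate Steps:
u = 218244
H = 75777/37889 (H = 2 + 1/(-186705 + 148816) = 2 + 1/(-37889) = 2 - 1/37889 = 75777/37889 ≈ 2.0000)
(-75807 + H)/(u + U) = (-75807 + 75777/37889)/(218244 - 312481) = -2872175646/37889/(-94237) = -2872175646/37889*(-1/94237) = 2872175646/3570545693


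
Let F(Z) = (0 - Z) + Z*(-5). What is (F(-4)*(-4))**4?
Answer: 84934656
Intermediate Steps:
F(Z) = -6*Z (F(Z) = -Z - 5*Z = -6*Z)
(F(-4)*(-4))**4 = (-6*(-4)*(-4))**4 = (24*(-4))**4 = (-96)**4 = 84934656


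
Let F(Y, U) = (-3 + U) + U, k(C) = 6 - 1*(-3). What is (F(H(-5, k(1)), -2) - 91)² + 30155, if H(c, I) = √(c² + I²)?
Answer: 39759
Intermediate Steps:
k(C) = 9 (k(C) = 6 + 3 = 9)
H(c, I) = √(I² + c²)
F(Y, U) = -3 + 2*U
(F(H(-5, k(1)), -2) - 91)² + 30155 = ((-3 + 2*(-2)) - 91)² + 30155 = ((-3 - 4) - 91)² + 30155 = (-7 - 91)² + 30155 = (-98)² + 30155 = 9604 + 30155 = 39759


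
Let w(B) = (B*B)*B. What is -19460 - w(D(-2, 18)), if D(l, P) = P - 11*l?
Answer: -83460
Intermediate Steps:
w(B) = B³ (w(B) = B²*B = B³)
-19460 - w(D(-2, 18)) = -19460 - (18 - 11*(-2))³ = -19460 - (18 + 22)³ = -19460 - 1*40³ = -19460 - 1*64000 = -19460 - 64000 = -83460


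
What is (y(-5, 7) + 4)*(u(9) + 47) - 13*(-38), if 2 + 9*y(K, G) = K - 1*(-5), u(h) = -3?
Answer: 5942/9 ≈ 660.22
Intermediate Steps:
y(K, G) = 1/3 + K/9 (y(K, G) = -2/9 + (K - 1*(-5))/9 = -2/9 + (K + 5)/9 = -2/9 + (5 + K)/9 = -2/9 + (5/9 + K/9) = 1/3 + K/9)
(y(-5, 7) + 4)*(u(9) + 47) - 13*(-38) = ((1/3 + (1/9)*(-5)) + 4)*(-3 + 47) - 13*(-38) = ((1/3 - 5/9) + 4)*44 + 494 = (-2/9 + 4)*44 + 494 = (34/9)*44 + 494 = 1496/9 + 494 = 5942/9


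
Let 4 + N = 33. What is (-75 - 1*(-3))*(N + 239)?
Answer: -19296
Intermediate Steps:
N = 29 (N = -4 + 33 = 29)
(-75 - 1*(-3))*(N + 239) = (-75 - 1*(-3))*(29 + 239) = (-75 + 3)*268 = -72*268 = -19296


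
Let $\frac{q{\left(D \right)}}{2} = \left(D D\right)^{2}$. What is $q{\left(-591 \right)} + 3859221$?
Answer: $243998293143$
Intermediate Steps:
$q{\left(D \right)} = 2 D^{4}$ ($q{\left(D \right)} = 2 \left(D D\right)^{2} = 2 \left(D^{2}\right)^{2} = 2 D^{4}$)
$q{\left(-591 \right)} + 3859221 = 2 \left(-591\right)^{4} + 3859221 = 2 \cdot 121997216961 + 3859221 = 243994433922 + 3859221 = 243998293143$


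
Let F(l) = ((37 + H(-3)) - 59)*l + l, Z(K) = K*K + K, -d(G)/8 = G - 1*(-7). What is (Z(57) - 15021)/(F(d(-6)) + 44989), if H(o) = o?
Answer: -11715/45181 ≈ -0.25929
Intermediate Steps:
d(G) = -56 - 8*G (d(G) = -8*(G - 1*(-7)) = -8*(G + 7) = -8*(7 + G) = -56 - 8*G)
Z(K) = K + K**2 (Z(K) = K**2 + K = K + K**2)
F(l) = -24*l (F(l) = ((37 - 3) - 59)*l + l = (34 - 59)*l + l = -25*l + l = -24*l)
(Z(57) - 15021)/(F(d(-6)) + 44989) = (57*(1 + 57) - 15021)/(-24*(-56 - 8*(-6)) + 44989) = (57*58 - 15021)/(-24*(-56 + 48) + 44989) = (3306 - 15021)/(-24*(-8) + 44989) = -11715/(192 + 44989) = -11715/45181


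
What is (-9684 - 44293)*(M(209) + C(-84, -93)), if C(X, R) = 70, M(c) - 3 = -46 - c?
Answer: 9823814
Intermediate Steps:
M(c) = -43 - c (M(c) = 3 + (-46 - c) = -43 - c)
(-9684 - 44293)*(M(209) + C(-84, -93)) = (-9684 - 44293)*((-43 - 1*209) + 70) = -53977*((-43 - 209) + 70) = -53977*(-252 + 70) = -53977*(-182) = 9823814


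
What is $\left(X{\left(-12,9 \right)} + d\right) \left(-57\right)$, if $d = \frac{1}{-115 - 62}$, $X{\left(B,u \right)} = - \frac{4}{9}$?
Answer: $\frac{4541}{177} \approx 25.655$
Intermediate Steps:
$X{\left(B,u \right)} = - \frac{4}{9}$ ($X{\left(B,u \right)} = \left(-4\right) \frac{1}{9} = - \frac{4}{9}$)
$d = - \frac{1}{177}$ ($d = \frac{1}{-177} = - \frac{1}{177} \approx -0.0056497$)
$\left(X{\left(-12,9 \right)} + d\right) \left(-57\right) = \left(- \frac{4}{9} - \frac{1}{177}\right) \left(-57\right) = \left(- \frac{239}{531}\right) \left(-57\right) = \frac{4541}{177}$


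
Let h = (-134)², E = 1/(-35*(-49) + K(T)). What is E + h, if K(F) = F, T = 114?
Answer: 32841525/1829 ≈ 17956.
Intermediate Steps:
E = 1/1829 (E = 1/(-35*(-49) + 114) = 1/(1715 + 114) = 1/1829 ≈ 0.00054675)
h = 17956
E + h = 1/1829 + 17956 = 32841525/1829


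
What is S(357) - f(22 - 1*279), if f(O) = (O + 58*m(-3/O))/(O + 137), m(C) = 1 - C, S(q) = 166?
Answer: 5068123/30840 ≈ 164.34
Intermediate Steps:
f(O) = (58 + O + 174/O)/(137 + O) (f(O) = (O + 58*(1 - (-3)/O))/(O + 137) = (O + 58*(1 + 3/O))/(137 + O) = (O + (58 + 174/O))/(137 + O) = (58 + O + 174/O)/(137 + O))
S(357) - f(22 - 1*279) = 166 - (174 + (22 - 1*279)*(58 + (22 - 1*279)))/((22 - 1*279)*(137 + (22 - 1*279))) = 166 - (174 + (22 - 279)*(58 + (22 - 279)))/((22 - 279)*(137 + (22 - 279))) = 166 - (174 - 257*(58 - 257))/((-257)*(137 - 257)) = 166 - (-1)*(174 - 257*(-199))/(257*(-120)) = 166 - (-1)*(-1)*(174 + 51143)/(257*120) = 166 - (-1)*(-1)*51317/(257*120) = 166 - 1*51317/30840 = 166 - 51317/30840 = 5068123/30840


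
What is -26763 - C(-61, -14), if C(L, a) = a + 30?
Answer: -26779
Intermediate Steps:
C(L, a) = 30 + a
-26763 - C(-61, -14) = -26763 - (30 - 14) = -26763 - 1*16 = -26763 - 16 = -26779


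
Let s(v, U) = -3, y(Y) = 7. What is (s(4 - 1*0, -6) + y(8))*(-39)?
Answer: -156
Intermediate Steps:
(s(4 - 1*0, -6) + y(8))*(-39) = (-3 + 7)*(-39) = 4*(-39) = -156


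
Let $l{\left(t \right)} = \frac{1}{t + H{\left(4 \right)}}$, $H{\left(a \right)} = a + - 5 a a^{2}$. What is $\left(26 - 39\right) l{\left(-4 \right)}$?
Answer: $\frac{13}{320} \approx 0.040625$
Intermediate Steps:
$H{\left(a \right)} = a - 5 a^{3}$
$l{\left(t \right)} = \frac{1}{-316 + t}$ ($l{\left(t \right)} = \frac{1}{t + \left(4 - 5 \cdot 4^{3}\right)} = \frac{1}{t + \left(4 - 320\right)} = \frac{1}{t - 316} = \frac{1}{-316 + t}$)
$\left(26 - 39\right) l{\left(-4 \right)} = \frac{26 - 39}{-316 - 4} = - \frac{13}{-320} = \left(-13\right) \left(- \frac{1}{320}\right) = \frac{13}{320}$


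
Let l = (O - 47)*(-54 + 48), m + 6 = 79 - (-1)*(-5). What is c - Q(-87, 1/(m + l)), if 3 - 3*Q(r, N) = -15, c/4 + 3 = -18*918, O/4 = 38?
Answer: -66114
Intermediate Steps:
O = 152 (O = 4*38 = 152)
m = 68 (m = -6 + (79 - (-1)*(-5)) = -6 + (79 - 1*5) = -6 + (79 - 5) = -6 + 74 = 68)
c = -66108 (c = -12 + 4*(-18*918) = -12 + 4*(-16524) = -12 - 66096 = -66108)
l = -630 (l = (152 - 47)*(-54 + 48) = 105*(-6) = -630)
Q(r, N) = 6 (Q(r, N) = 1 - ⅓*(-15) = 1 + 5 = 6)
c - Q(-87, 1/(m + l)) = -66108 - 1*6 = -66108 - 6 = -66114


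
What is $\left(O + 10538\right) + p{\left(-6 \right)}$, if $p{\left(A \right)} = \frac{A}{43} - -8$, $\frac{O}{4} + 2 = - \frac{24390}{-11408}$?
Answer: $\frac{646684913}{61318} \approx 10546.0$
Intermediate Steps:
$O = \frac{787}{1426}$ ($O = -8 + 4 \left(- \frac{24390}{-11408}\right) = -8 + 4 \left(\left(-24390\right) \left(- \frac{1}{11408}\right)\right) = -8 + 4 \cdot \frac{12195}{5704} = -8 + \frac{12195}{1426} = \frac{787}{1426} \approx 0.55189$)
$p{\left(A \right)} = 8 + \frac{A}{43}$ ($p{\left(A \right)} = A \frac{1}{43} + 8 = \frac{A}{43} + 8 = 8 + \frac{A}{43}$)
$\left(O + 10538\right) + p{\left(-6 \right)} = \left(\frac{787}{1426} + 10538\right) + \left(8 + \frac{1}{43} \left(-6\right)\right) = \frac{15027975}{1426} + \left(8 - \frac{6}{43}\right) = \frac{15027975}{1426} + \frac{338}{43} = \frac{646684913}{61318}$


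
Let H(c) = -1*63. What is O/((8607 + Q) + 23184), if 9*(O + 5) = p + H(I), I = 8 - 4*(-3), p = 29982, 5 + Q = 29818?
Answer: 4979/92406 ≈ 0.053882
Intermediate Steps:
Q = 29813 (Q = -5 + 29818 = 29813)
I = 20 (I = 8 + 12 = 20)
H(c) = -63
O = 9958/3 (O = -5 + (29982 - 63)/9 = -5 + (⅑)*29919 = -5 + 9973/3 = 9958/3 ≈ 3319.3)
O/((8607 + Q) + 23184) = 9958/(3*((8607 + 29813) + 23184)) = 9958/(3*(38420 + 23184)) = (9958/3)/61604 = (9958/3)*(1/61604) = 4979/92406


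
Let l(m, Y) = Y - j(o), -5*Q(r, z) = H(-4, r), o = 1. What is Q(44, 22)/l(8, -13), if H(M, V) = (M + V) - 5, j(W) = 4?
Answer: 7/17 ≈ 0.41176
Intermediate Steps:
H(M, V) = -5 + M + V
Q(r, z) = 9/5 - r/5 (Q(r, z) = -(-5 - 4 + r)/5 = -(-9 + r)/5 = 9/5 - r/5)
l(m, Y) = -4 + Y (l(m, Y) = Y - 1*4 = Y - 4 = -4 + Y)
Q(44, 22)/l(8, -13) = (9/5 - 1/5*44)/(-4 - 13) = (9/5 - 44/5)/(-17) = -7*(-1/17) = 7/17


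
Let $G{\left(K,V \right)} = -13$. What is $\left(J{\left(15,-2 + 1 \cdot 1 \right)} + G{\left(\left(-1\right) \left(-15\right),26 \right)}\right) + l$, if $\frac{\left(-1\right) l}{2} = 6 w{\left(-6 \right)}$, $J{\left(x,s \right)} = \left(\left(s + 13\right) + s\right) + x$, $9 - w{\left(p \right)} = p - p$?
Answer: $-95$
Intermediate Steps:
$w{\left(p \right)} = 9$ ($w{\left(p \right)} = 9 - \left(p - p\right) = 9 - 0 = 9 + 0 = 9$)
$J{\left(x,s \right)} = 13 + x + 2 s$ ($J{\left(x,s \right)} = \left(\left(13 + s\right) + s\right) + x = \left(13 + 2 s\right) + x = 13 + x + 2 s$)
$l = -108$ ($l = - 2 \cdot 6 \cdot 9 = \left(-2\right) 54 = -108$)
$\left(J{\left(15,-2 + 1 \cdot 1 \right)} + G{\left(\left(-1\right) \left(-15\right),26 \right)}\right) + l = \left(\left(13 + 15 + 2 \left(-2 + 1 \cdot 1\right)\right) - 13\right) - 108 = \left(\left(13 + 15 + 2 \left(-2 + 1\right)\right) - 13\right) - 108 = \left(\left(13 + 15 + 2 \left(-1\right)\right) - 13\right) - 108 = \left(\left(13 + 15 - 2\right) - 13\right) - 108 = \left(26 - 13\right) - 108 = 13 - 108 = -95$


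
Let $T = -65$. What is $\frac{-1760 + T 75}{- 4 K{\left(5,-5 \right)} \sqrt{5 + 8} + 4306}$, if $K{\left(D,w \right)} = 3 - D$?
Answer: $- \frac{14285155}{9270402} + \frac{13270 \sqrt{13}}{4635201} \approx -1.5306$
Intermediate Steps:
$\frac{-1760 + T 75}{- 4 K{\left(5,-5 \right)} \sqrt{5 + 8} + 4306} = \frac{-1760 - 4875}{- 4 \left(3 - 5\right) \sqrt{5 + 8} + 4306} = \frac{-1760 - 4875}{- 4 \left(3 - 5\right) \sqrt{13} + 4306} = - \frac{6635}{\left(-4\right) \left(-2\right) \sqrt{13} + 4306} = - \frac{6635}{8 \sqrt{13} + 4306} = - \frac{6635}{4306 + 8 \sqrt{13}}$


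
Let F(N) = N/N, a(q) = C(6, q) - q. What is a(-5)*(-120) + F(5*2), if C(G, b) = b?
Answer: 1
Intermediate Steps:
a(q) = 0 (a(q) = q - q = 0)
F(N) = 1
a(-5)*(-120) + F(5*2) = 0*(-120) + 1 = 0 + 1 = 1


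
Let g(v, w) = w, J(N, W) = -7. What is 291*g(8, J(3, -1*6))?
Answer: -2037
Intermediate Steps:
291*g(8, J(3, -1*6)) = 291*(-7) = -2037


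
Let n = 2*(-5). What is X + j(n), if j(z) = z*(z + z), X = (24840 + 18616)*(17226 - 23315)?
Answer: -264603384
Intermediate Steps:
X = -264603584 (X = 43456*(-6089) = -264603584)
n = -10
j(z) = 2*z**2 (j(z) = z*(2*z) = 2*z**2)
X + j(n) = -264603584 + 2*(-10)**2 = -264603584 + 2*100 = -264603584 + 200 = -264603384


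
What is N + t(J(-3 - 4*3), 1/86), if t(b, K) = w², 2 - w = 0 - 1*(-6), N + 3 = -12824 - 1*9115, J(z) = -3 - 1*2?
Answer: -21926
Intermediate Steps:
J(z) = -5 (J(z) = -3 - 2 = -5)
N = -21942 (N = -3 + (-12824 - 1*9115) = -3 + (-12824 - 9115) = -3 - 21939 = -21942)
w = -4 (w = 2 - (0 - 1*(-6)) = 2 - (0 + 6) = 2 - 1*6 = 2 - 6 = -4)
t(b, K) = 16 (t(b, K) = (-4)² = 16)
N + t(J(-3 - 4*3), 1/86) = -21942 + 16 = -21926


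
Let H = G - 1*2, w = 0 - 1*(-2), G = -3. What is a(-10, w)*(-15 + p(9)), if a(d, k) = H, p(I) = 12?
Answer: 15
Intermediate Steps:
w = 2 (w = 0 + 2 = 2)
H = -5 (H = -3 - 1*2 = -3 - 2 = -5)
a(d, k) = -5
a(-10, w)*(-15 + p(9)) = -5*(-15 + 12) = -5*(-3) = 15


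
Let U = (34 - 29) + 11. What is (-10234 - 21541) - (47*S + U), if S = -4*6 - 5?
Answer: -30428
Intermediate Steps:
S = -29 (S = -24 - 5 = -29)
U = 16 (U = 5 + 11 = 16)
(-10234 - 21541) - (47*S + U) = (-10234 - 21541) - (47*(-29) + 16) = -31775 - (-1363 + 16) = -31775 - 1*(-1347) = -31775 + 1347 = -30428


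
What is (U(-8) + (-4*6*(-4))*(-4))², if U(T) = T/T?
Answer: 146689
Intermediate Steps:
U(T) = 1
(U(-8) + (-4*6*(-4))*(-4))² = (1 + (-4*6*(-4))*(-4))² = (1 - 24*(-4)*(-4))² = (1 + 96*(-4))² = (1 - 384)² = (-383)² = 146689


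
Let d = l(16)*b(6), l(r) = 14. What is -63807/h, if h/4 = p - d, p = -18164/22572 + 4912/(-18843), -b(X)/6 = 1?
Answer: -10820837709/56258524 ≈ -192.34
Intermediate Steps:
b(X) = -6 (b(X) = -6*1 = -6)
d = -84 (d = 14*(-6) = -84)
p = -180677/169587 (p = -18164*1/22572 + 4912*(-1/18843) = -239/297 - 4912/18843 = -180677/169587 ≈ -1.0654)
h = 56258524/169587 (h = 4*(-180677/169587 - 1*(-84)) = 4*(-180677/169587 + 84) = 4*(14064631/169587) = 56258524/169587 ≈ 331.74)
-63807/h = -63807/56258524/169587 = -63807*169587/56258524 = -10820837709/56258524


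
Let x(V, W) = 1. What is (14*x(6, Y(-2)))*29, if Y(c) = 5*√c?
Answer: 406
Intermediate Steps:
(14*x(6, Y(-2)))*29 = (14*1)*29 = 14*29 = 406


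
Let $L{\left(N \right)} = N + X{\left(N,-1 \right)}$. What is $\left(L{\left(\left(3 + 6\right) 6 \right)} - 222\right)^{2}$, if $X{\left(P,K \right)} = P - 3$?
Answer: $13689$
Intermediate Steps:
$X{\left(P,K \right)} = -3 + P$
$L{\left(N \right)} = -3 + 2 N$ ($L{\left(N \right)} = N + \left(-3 + N\right) = -3 + 2 N$)
$\left(L{\left(\left(3 + 6\right) 6 \right)} - 222\right)^{2} = \left(\left(-3 + 2 \left(3 + 6\right) 6\right) - 222\right)^{2} = \left(\left(-3 + 2 \cdot 9 \cdot 6\right) - 222\right)^{2} = \left(\left(-3 + 2 \cdot 54\right) - 222\right)^{2} = \left(\left(-3 + 108\right) - 222\right)^{2} = \left(105 - 222\right)^{2} = \left(-117\right)^{2} = 13689$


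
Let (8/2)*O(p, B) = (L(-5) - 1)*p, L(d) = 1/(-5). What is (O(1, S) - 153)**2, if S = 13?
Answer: 2350089/100 ≈ 23501.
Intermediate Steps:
L(d) = -1/5
O(p, B) = -3*p/10 (O(p, B) = ((-1/5 - 1)*p)/4 = (-6*p/5)/4 = -3*p/10)
(O(1, S) - 153)**2 = (-3/10*1 - 153)**2 = (-3/10 - 153)**2 = (-1533/10)**2 = 2350089/100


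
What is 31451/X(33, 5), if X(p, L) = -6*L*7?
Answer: -4493/30 ≈ -149.77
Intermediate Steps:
X(p, L) = -42*L
31451/X(33, 5) = 31451/((-42*5)) = 31451/(-210) = 31451*(-1/210) = -4493/30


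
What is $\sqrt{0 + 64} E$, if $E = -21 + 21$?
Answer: $0$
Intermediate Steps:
$E = 0$
$\sqrt{0 + 64} E = \sqrt{0 + 64} \cdot 0 = \sqrt{64} \cdot 0 = 8 \cdot 0 = 0$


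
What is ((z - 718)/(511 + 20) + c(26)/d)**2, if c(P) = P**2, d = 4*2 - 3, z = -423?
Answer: 124786269001/7049025 ≈ 17703.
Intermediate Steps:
d = 5 (d = 8 - 3 = 5)
((z - 718)/(511 + 20) + c(26)/d)**2 = ((-423 - 718)/(511 + 20) + 26**2/5)**2 = (-1141/531 + 676*(1/5))**2 = (-1141*1/531 + 676/5)**2 = (-1141/531 + 676/5)**2 = (353251/2655)**2 = 124786269001/7049025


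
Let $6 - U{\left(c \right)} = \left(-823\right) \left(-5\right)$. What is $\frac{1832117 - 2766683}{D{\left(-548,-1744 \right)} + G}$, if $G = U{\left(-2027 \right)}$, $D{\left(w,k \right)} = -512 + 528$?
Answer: $\frac{934566}{4093} \approx 228.33$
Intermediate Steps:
$D{\left(w,k \right)} = 16$
$U{\left(c \right)} = -4109$ ($U{\left(c \right)} = 6 - \left(-823\right) \left(-5\right) = 6 - 4115 = -4109$)
$G = -4109$
$\frac{1832117 - 2766683}{D{\left(-548,-1744 \right)} + G} = \frac{1832117 - 2766683}{16 - 4109} = - \frac{934566}{-4093} = \left(-934566\right) \left(- \frac{1}{4093}\right) = \frac{934566}{4093}$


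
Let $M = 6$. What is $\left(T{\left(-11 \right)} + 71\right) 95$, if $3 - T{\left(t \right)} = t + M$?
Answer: $7505$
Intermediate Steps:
$T{\left(t \right)} = -3 - t$ ($T{\left(t \right)} = 3 - \left(t + 6\right) = 3 - \left(6 + t\right) = -3 - t$)
$\left(T{\left(-11 \right)} + 71\right) 95 = \left(\left(-3 - -11\right) + 71\right) 95 = \left(\left(-3 + 11\right) + 71\right) 95 = \left(8 + 71\right) 95 = 79 \cdot 95 = 7505$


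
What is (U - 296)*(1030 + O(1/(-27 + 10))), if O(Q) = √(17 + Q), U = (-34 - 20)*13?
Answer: -1027940 - 11976*√34/17 ≈ -1.0320e+6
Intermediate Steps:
U = -702 (U = -54*13 = -702)
(U - 296)*(1030 + O(1/(-27 + 10))) = (-702 - 296)*(1030 + √(17 + 1/(-27 + 10))) = -998*(1030 + √(17 + 1/(-17))) = -998*(1030 + √(17 - 1/17)) = -998*(1030 + √(288/17)) = -998*(1030 + 12*√34/17) = -1027940 - 11976*√34/17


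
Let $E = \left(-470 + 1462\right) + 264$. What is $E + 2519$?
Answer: $3775$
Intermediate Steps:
$E = 1256$ ($E = 992 + 264 = 1256$)
$E + 2519 = 1256 + 2519 = 3775$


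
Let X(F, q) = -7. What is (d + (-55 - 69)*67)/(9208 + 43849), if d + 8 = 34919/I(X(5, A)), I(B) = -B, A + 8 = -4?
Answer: -23293/371399 ≈ -0.062717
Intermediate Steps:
A = -12 (A = -8 - 4 = -12)
d = 34863/7 (d = -8 + 34919/((-1*(-7))) = -8 + 34919/7 = 34863/7 ≈ 4980.4)
(d + (-55 - 69)*67)/(9208 + 43849) = (34863/7 + (-55 - 69)*67)/(9208 + 43849) = (34863/7 - 124*67)/53057 = (34863/7 - 8308)*(1/53057) = -23293/7*1/53057 = -23293/371399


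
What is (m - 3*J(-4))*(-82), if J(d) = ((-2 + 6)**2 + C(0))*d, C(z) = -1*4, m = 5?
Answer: -12218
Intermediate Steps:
C(z) = -4
J(d) = 12*d (J(d) = ((-2 + 6)**2 - 4)*d = (4**2 - 4)*d = (16 - 4)*d = 12*d)
(m - 3*J(-4))*(-82) = (5 - 36*(-4))*(-82) = (5 - 3*(-48))*(-82) = (5 + 144)*(-82) = 149*(-82) = -12218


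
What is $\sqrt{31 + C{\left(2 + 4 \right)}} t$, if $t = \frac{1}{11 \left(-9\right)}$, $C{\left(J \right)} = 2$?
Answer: $- \frac{\sqrt{33}}{99} \approx -0.058026$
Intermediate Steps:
$t = - \frac{1}{99}$ ($t = \frac{1}{-99} = - \frac{1}{99} \approx -0.010101$)
$\sqrt{31 + C{\left(2 + 4 \right)}} t = \sqrt{31 + 2} \left(- \frac{1}{99}\right) = \sqrt{33} \left(- \frac{1}{99}\right) = - \frac{\sqrt{33}}{99}$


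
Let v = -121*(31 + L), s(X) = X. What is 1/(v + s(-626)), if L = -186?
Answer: 1/18129 ≈ 5.5160e-5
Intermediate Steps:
v = 18755 (v = -121*(31 - 186) = -121*(-155) = 18755)
1/(v + s(-626)) = 1/(18755 - 626) = 1/18129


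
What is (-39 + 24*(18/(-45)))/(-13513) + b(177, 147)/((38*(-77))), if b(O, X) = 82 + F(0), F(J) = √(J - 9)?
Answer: -2414656/98847595 - 3*I/2926 ≈ -0.024428 - 0.0010253*I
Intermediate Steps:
F(J) = √(-9 + J)
b(O, X) = 82 + 3*I (b(O, X) = 82 + √(-9 + 0) = 82 + √(-9) = 82 + 3*I)
(-39 + 24*(18/(-45)))/(-13513) + b(177, 147)/((38*(-77))) = (-39 + 24*(18/(-45)))/(-13513) + (82 + 3*I)/((38*(-77))) = (-39 + 24*(18*(-1/45)))*(-1/13513) + (82 + 3*I)/(-2926) = (-39 + 24*(-⅖))*(-1/13513) + (82 + 3*I)*(-1/2926) = (-39 - 48/5)*(-1/13513) + (-41/1463 - 3*I/2926) = -243/5*(-1/13513) + (-41/1463 - 3*I/2926) = 243/67565 + (-41/1463 - 3*I/2926) = -2414656/98847595 - 3*I/2926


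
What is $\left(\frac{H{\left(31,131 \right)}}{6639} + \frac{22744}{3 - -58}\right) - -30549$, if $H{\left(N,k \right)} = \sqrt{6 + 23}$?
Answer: $\frac{1886233}{61} + \frac{\sqrt{29}}{6639} \approx 30922.0$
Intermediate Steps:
$H{\left(N,k \right)} = \sqrt{29}$
$\left(\frac{H{\left(31,131 \right)}}{6639} + \frac{22744}{3 - -58}\right) - -30549 = \left(\frac{\sqrt{29}}{6639} + \frac{22744}{3 - -58}\right) - -30549 = \left(\sqrt{29} \cdot \frac{1}{6639} + \frac{22744}{3 + 58}\right) + 30549 = \left(\frac{\sqrt{29}}{6639} + \frac{22744}{61}\right) + 30549 = \left(\frac{22744}{61} + \frac{\sqrt{29}}{6639}\right) + 30549 = \frac{1886233}{61} + \frac{\sqrt{29}}{6639}$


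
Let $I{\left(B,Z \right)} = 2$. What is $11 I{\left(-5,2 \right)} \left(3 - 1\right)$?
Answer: $44$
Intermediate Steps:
$11 I{\left(-5,2 \right)} \left(3 - 1\right) = 11 \cdot 2 \left(3 - 1\right) = 22 \cdot 2 = 44$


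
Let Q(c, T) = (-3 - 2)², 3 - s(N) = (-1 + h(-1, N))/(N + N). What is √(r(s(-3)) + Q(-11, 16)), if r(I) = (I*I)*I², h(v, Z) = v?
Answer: √6121/9 ≈ 8.6930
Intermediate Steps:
s(N) = 3 + 1/N (s(N) = 3 - (-1 - 1)/(N + N) = 3 - (-2)/(2*N) = 3 - (-2)*1/(2*N) = 3 - (-1)/N = 3 + 1/N)
Q(c, T) = 25 (Q(c, T) = (-5)² = 25)
r(I) = I⁴ (r(I) = I²*I² = I⁴)
√(r(s(-3)) + Q(-11, 16)) = √((3 + 1/(-3))⁴ + 25) = √((3 - ⅓)⁴ + 25) = √((8/3)⁴ + 25) = √(4096/81 + 25) = √(6121/81) = √6121/9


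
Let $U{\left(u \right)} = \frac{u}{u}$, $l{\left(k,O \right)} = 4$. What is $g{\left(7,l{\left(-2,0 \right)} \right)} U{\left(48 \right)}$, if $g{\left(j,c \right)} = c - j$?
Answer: $-3$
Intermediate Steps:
$U{\left(u \right)} = 1$
$g{\left(7,l{\left(-2,0 \right)} \right)} U{\left(48 \right)} = \left(4 - 7\right) 1 = \left(-3\right) 1 = -3$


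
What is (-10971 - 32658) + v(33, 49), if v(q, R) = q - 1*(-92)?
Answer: -43504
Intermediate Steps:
v(q, R) = 92 + q (v(q, R) = q + 92 = 92 + q)
(-10971 - 32658) + v(33, 49) = (-10971 - 32658) + (92 + 33) = -43629 + 125 = -43504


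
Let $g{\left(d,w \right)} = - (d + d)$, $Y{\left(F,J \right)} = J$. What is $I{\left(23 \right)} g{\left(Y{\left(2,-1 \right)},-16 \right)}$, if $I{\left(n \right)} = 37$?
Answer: $74$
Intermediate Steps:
$g{\left(d,w \right)} = - 2 d$
$I{\left(23 \right)} g{\left(Y{\left(2,-1 \right)},-16 \right)} = 37 \left(\left(-2\right) \left(-1\right)\right) = 37 \cdot 2 = 74$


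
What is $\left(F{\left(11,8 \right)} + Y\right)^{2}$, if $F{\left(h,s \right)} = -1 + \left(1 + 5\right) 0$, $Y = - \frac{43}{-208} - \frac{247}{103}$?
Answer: $\frac{4674593641}{458987776} \approx 10.185$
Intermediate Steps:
$Y = - \frac{46947}{21424}$ ($Y = \left(-43\right) \left(- \frac{1}{208}\right) - \frac{247}{103} = \frac{43}{208} - \frac{247}{103} = - \frac{46947}{21424} \approx -2.1913$)
$F{\left(h,s \right)} = -1$ ($F{\left(h,s \right)} = -1 + 6 \cdot 0 = -1 + 0 = -1$)
$\left(F{\left(11,8 \right)} + Y\right)^{2} = \left(-1 - \frac{46947}{21424}\right)^{2} = \left(- \frac{68371}{21424}\right)^{2} = \frac{4674593641}{458987776}$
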